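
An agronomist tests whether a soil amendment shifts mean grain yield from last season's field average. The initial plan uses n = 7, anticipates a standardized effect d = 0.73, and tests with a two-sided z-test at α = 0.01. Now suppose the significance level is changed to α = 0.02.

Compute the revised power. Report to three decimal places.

Power ≈ 0.346

δ = d·√n = 0.73 × √7 = 1.9314 (unchanged). New critical value: z_{0.01} = 2.326.
Revised power = Φ(δ − 2.326) + Φ(−δ − 2.326) = Φ(-0.395) + Φ(-4.258) = 0.3464 + 0.0000 = 0.3465.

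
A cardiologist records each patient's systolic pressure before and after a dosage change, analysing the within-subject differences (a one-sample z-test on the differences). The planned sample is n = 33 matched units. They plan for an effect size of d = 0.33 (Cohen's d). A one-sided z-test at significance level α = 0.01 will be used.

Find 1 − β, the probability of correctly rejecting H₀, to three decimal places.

Noncentrality parameter: δ = d·√n = 0.33 × √33 = 1.8957
Critical value for a one-sided test at α = 0.01: z_α = 2.326.
Power = P(Z > 2.326 − δ) = Φ(-0.431) = 0.3334.

Power ≈ 0.333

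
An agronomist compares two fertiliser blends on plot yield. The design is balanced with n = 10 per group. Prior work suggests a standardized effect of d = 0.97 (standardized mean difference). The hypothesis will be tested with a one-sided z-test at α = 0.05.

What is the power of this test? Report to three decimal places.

Power ≈ 0.700

Noncentrality parameter: δ = d·√(n/2) = 0.97 × √(10/2) = 2.1690
One-sided α = 0.05 → critical value z_{0.05} = 1.645.
Power = P(Z > 1.645 − δ) = Φ(0.524) = 0.6999.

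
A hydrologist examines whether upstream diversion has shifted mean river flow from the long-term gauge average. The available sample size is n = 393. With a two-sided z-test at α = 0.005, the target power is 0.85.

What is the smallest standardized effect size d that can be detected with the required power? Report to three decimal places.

Need Φ(δ − 2.807) = 0.85, so δ = 2.807 + 1.036 = 3.843.
(The second rejection-region term Φ(−δ − z_{α/2}) is negligible and dropped.)
δ = d·√n ⇒ d = δ/√n = 3.843/√393 = 0.1939.

d ≈ 0.194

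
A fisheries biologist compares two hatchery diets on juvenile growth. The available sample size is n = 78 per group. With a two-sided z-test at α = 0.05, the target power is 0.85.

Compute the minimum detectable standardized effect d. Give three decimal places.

d ≈ 0.480

Required noncentrality: δ = z_{0.025} + z_{0.15} = 1.960 + 1.036 = 2.996.
(Lower-tail contribution to power is negligible for δ > 0.)
δ = d·√(n/2) ⇒ d = δ/√(n/2) = 2.996/√(78/2) = 0.4798.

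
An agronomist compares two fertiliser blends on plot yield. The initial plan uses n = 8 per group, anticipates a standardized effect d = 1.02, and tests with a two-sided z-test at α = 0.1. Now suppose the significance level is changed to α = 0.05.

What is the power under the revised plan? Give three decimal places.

Power ≈ 0.532

δ = d·√(n/2) = 1.02 × √(8/2) = 2.0400 (unchanged). New critical value: z_{0.025} = 1.960.
Revised power = Φ(δ − 1.960) + Φ(−δ − 1.960) = Φ(0.080) + Φ(-4.000) = 0.5319 + 0.0000 = 0.5319.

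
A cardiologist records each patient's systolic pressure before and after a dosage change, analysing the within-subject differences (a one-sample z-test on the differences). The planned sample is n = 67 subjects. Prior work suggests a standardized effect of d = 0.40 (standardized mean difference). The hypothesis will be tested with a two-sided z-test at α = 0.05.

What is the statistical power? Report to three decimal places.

Noncentrality parameter: λ = d·√n = 0.40 × √67 = 3.2741
Critical value for a two-sided test at α = 0.05: z_{α/2} = 1.960.
Power = Φ(λ − 1.960) + Φ(−λ − 1.960) = Φ(1.314) + Φ(-5.234) = 0.9056 + 0.0000 = 0.9056.

Power ≈ 0.906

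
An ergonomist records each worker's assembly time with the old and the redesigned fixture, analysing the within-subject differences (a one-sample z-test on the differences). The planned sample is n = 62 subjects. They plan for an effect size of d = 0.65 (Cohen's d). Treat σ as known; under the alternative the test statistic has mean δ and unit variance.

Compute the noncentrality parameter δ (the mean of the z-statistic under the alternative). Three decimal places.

The noncentrality parameter scales effect size by the design's sample-size factor: δ = d·√n = 0.65 × √62 = 5.1181

δ ≈ 5.118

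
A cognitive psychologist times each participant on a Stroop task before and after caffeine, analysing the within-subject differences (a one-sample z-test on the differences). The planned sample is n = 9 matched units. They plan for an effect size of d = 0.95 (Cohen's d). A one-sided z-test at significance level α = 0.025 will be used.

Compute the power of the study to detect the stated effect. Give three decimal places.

Noncentrality parameter: δ = d·√n = 0.95 × √9 = 2.8500
Critical value for a one-sided test at α = 0.025: z_α = 1.960.
Power = Φ(δ − 1.960) = Φ(0.890) = 0.8133.

Power ≈ 0.813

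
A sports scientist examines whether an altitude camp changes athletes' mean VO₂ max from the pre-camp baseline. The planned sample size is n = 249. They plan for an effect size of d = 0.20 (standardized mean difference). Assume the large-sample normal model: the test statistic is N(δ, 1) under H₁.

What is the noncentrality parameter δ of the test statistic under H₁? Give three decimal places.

The noncentrality parameter scales effect size by the design's sample-size factor: δ = d·√n = 0.20 × √249 = 3.1559

δ ≈ 3.156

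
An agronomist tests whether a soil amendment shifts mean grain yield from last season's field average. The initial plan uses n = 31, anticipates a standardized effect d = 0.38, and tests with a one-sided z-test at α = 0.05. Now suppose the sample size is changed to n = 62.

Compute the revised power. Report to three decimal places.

With n = 62: δ = d·√n = 0.38 × √62 = 2.9921. Critical value z_{0.05} = 1.645.
Revised power = P(Z > 1.645 − δ) = Φ(1.347) = 0.9111.

Power ≈ 0.911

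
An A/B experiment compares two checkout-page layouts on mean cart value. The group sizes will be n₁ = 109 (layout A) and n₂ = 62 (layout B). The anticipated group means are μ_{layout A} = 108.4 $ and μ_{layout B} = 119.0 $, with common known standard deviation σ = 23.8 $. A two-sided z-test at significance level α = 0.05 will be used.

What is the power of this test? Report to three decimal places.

Standardized effect: d = |μ_{layout A} − μ_{layout B}| / σ = |108.4 − 119.0| / 23.8 = 0.4454
Noncentrality parameter: δ = d / √(1/n₁ + 1/n₂) = 0.4454 / √(1/109 + 1/62) = 2.7999
Critical value for a two-sided test at α = 0.05: z_{α/2} = 1.960.
Power = Φ(δ − 1.960) + Φ(−δ − 1.960) = Φ(0.840) + Φ(-4.760) = 0.7995 + 0.0000 = 0.7995.

Power ≈ 0.800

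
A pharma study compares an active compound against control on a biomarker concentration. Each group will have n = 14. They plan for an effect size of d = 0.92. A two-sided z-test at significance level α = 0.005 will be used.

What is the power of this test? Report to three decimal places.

Noncentrality parameter: δ = d·√(n/2) = 0.92 × √(14/2) = 2.4341
Critical value for a two-sided test at α = 0.005: z_{α/2} = 2.807.
Power = Φ(δ − 2.807) + Φ(−δ − 2.807) = Φ(-0.373) + Φ(-5.241) = 0.3546 + 0.0000 = 0.3546.

Power ≈ 0.355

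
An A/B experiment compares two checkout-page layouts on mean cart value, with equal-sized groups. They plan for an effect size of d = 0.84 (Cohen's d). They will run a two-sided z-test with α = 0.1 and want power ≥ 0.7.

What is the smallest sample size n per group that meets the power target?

For power 0.7 need Φ(δ − z_{0.05}) = 0.7, so δ = z_{0.05} + z_{0.30} = 1.645 + 0.524 = 2.169.
(The Φ(−δ − z_{α/2}) term is vanishingly small for δ > 0 and is dropped in the standard sample-size formula.)
δ = d·√(n/2) ⇒ n = 2(δ/d)² = 2 × (2.169 / 0.84)² = 13.34.
Rounding up, n = 14 per group.

n = 14 per group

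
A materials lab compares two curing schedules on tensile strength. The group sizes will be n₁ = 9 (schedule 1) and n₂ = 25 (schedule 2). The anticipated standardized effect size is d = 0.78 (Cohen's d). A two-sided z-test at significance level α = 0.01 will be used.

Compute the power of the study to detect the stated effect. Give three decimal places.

Noncentrality parameter: δ = d / √(1/n₁ + 1/n₂) = 0.78 / √(1/9 + 1/25) = 2.0065
Two-sided α = 0.01 → critical value z_{0.005} = 2.576.
Power = Φ(δ − 2.576) + Φ(−δ − 2.576) = Φ(-0.569) + Φ(-4.582) = 0.2846 + 0.0000 = 0.2846.

Power ≈ 0.285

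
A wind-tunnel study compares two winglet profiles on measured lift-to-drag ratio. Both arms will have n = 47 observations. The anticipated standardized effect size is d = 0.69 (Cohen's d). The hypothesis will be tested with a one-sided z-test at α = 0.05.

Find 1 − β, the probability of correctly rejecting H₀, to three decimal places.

Power ≈ 0.955

Noncentrality parameter: δ = d·√(n/2) = 0.69 × √(47/2) = 3.3449
One-sided α = 0.05 → critical value z_{0.05} = 1.645.
Power = P(Z > 1.645 − δ) = Φ(1.700) = 0.9554.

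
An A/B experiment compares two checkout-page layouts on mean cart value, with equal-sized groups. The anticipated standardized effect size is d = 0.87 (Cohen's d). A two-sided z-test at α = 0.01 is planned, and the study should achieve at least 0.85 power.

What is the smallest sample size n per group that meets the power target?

n = 35 per group

For power 0.85 need Φ(δ − z_{0.005}) = 0.85, so δ = z_{0.005} + z_{0.15} = 2.576 + 1.036 = 3.612.
(The Φ(−δ − z_{α/2}) term is vanishingly small for δ > 0 and is dropped in the standard sample-size formula.)
δ = d·√(n/2) ⇒ n = 2(δ/d)² = 2 × (3.612 / 0.87)² = 34.48.
Round up to the next whole unit.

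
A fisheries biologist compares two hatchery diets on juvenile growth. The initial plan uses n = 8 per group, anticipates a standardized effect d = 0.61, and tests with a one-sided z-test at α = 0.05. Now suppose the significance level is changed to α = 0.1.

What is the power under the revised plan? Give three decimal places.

δ = d·√(n/2) = 0.61 × √(8/2) = 1.2200 (unchanged). New critical value: z_{0.1} = 1.282.
Revised power = P(Z > 1.282 − δ) = Φ(-0.062) = 0.4755.

Power ≈ 0.475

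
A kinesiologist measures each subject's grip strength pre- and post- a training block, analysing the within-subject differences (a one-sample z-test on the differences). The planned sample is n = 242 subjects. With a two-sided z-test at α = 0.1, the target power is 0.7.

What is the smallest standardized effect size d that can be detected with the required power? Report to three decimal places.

Need Φ(δ − 1.645) = 0.7, so δ = 1.645 + 0.524 = 2.169.
(Lower-tail contribution to power is negligible for δ > 0.)
δ = d·√n ⇒ d = δ/√n = 2.169/√242 = 0.1394.

d ≈ 0.139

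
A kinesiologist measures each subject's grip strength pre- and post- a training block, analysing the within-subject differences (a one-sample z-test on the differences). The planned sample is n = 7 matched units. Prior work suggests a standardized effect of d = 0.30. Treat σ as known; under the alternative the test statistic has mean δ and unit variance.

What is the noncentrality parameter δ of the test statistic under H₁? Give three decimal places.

δ = d·√n = 0.30 × √7 = 0.7937

δ ≈ 0.794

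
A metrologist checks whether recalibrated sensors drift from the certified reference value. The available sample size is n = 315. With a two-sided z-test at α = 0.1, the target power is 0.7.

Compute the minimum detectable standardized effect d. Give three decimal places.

Required noncentrality: δ = z_{0.05} + z_{0.30} = 1.645 + 0.524 = 2.169.
(Lower-tail contribution to power is negligible for δ > 0.)
δ = d·√n ⇒ d = δ/√n = 2.169/√315 = 0.1222.

d ≈ 0.122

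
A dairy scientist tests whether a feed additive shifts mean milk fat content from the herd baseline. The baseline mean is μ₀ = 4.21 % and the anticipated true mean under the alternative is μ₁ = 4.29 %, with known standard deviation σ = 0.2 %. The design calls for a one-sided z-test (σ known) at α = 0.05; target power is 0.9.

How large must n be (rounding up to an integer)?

Standardized effect: d = |μ₁ − μ₀| / σ = |4.29 − 4.21| / 0.2 = 0.4000
For power 0.9 need Φ(δ − z_{0.05}) = 0.9, so δ = z_{0.05} + z_{0.10} = 1.645 + 1.282 = 2.926.
δ = d·√n ⇒ n = (δ/d)² = (2.926 / 0.4000)² = 53.52.
Round up to the next whole unit.

n = 54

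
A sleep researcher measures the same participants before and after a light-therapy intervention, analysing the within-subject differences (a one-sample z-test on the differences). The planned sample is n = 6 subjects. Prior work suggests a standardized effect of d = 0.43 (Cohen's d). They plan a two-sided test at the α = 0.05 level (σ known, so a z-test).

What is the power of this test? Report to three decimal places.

Power ≈ 0.184

Noncentrality parameter: δ = d·√n = 0.43 × √6 = 1.0533
Two-sided α = 0.05 → critical value z_{0.025} = 1.960.
Power = Φ(δ − 1.960) + Φ(−δ − 1.960) = Φ(-0.907) + Φ(-3.013) = 0.1823 + 0.0013 = 0.1836.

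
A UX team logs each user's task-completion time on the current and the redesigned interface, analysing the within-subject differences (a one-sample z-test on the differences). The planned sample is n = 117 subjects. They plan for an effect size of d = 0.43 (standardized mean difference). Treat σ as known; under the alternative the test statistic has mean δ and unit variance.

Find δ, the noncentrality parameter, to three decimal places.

δ = d·√n = 0.43 × √117 = 4.6512

δ ≈ 4.651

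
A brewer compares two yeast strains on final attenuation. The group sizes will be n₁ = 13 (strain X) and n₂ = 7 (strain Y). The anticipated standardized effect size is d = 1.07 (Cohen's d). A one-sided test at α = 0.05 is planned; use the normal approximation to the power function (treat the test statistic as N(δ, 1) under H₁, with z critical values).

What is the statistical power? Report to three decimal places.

Power ≈ 0.738

Noncentrality parameter: δ = d / √(1/n₁ + 1/n₂) = 1.07 / √(1/13 + 1/7) = 2.2824
One-sided α = 0.05 → critical value z_{0.05} = 1.645.
Power = Φ(δ − 1.645) = Φ(0.638) = 0.7381.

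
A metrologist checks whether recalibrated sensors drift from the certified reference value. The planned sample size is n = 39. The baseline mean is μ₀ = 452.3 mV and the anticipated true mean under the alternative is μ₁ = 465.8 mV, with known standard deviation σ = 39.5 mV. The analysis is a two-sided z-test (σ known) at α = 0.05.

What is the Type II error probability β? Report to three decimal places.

Standardized effect: d = |μ₁ − μ₀| / σ = |465.8 − 452.3| / 39.5 = 0.3418
Noncentrality parameter: λ = d·√n = 0.3418 × √39 = 2.1344
Two-sided α = 0.05 → critical value z_{0.025} = 1.960.
Power = Φ(λ − 1.960) + Φ(−λ − 1.960) = Φ(0.174) + Φ(-4.094) = 0.5692 + 0.0000 = 0.5692.
Type II error: β = 1 − power = 1 − 0.5692 = 0.4308.

β ≈ 0.431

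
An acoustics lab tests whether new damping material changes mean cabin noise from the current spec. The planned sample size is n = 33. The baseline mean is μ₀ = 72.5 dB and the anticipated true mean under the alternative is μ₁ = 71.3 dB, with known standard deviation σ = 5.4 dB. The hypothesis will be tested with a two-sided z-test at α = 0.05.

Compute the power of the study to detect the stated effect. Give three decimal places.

Standardized effect: d = |μ₁ − μ₀| / σ = |71.3 − 72.5| / 5.4 = 0.2222
Noncentrality parameter: δ = d·√n = 0.2222 × √33 = 1.2766
Critical value for a two-sided test at α = 0.05: z_{α/2} = 1.960.
Power = Φ(δ − 1.960) + Φ(−δ − 1.960) = Φ(-0.683) + Φ(-3.237) = 0.2472 + 0.0006 = 0.2478.

Power ≈ 0.248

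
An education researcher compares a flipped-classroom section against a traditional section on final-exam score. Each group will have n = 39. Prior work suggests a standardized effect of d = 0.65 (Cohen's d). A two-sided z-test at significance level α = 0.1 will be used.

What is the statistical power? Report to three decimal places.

Power ≈ 0.890

Noncentrality parameter: δ = d·√(n/2) = 0.65 × √(39/2) = 2.8703
Two-sided α = 0.1 → critical value z_{0.05} = 1.645.
Power = Φ(δ − 1.645) + Φ(−δ − 1.645) = Φ(1.225) + Φ(-4.515) = 0.8898 + 0.0000 = 0.8898.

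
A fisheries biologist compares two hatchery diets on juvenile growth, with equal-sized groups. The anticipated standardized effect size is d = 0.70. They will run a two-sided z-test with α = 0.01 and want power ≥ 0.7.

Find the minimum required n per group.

n = 40 per group

Set Φ(δ − 2.576) = 0.7; then δ − 2.576 = Φ⁻¹(0.7) = 0.524, giving δ = 3.100.
(For δ > 0 the lower-tail rejection region contributes negligibly to power, so the one-term inversion is standard.)
δ = d·√(n/2) ⇒ n = 2(δ/d)² = 2 × (3.100 / 0.70)² = 39.23.
Round up to the next whole unit.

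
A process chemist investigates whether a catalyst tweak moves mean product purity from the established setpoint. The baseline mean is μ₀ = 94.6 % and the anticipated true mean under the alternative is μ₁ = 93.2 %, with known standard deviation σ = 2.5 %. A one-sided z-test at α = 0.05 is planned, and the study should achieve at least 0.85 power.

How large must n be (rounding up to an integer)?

Standardized effect: d = |μ₁ − μ₀| / σ = |93.2 − 94.6| / 2.5 = 0.5600
For power 0.85 need Φ(δ − z_{0.05}) = 0.85, so δ = z_{0.05} + z_{0.15} = 1.645 + 1.036 = 2.681.
δ = d·√n ⇒ n = (δ/d)² = (2.681 / 0.5600)² = 22.93.
Rounding up, n = 23.

n = 23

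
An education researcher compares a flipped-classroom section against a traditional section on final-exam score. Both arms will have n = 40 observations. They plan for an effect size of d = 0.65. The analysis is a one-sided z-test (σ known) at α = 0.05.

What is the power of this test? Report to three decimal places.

Noncentrality parameter: δ = d·√(n/2) = 0.65 × √(40/2) = 2.9069
Critical value for a one-sided test at α = 0.05: z_α = 1.645.
Power = Φ(δ − 1.645) = Φ(1.262) = 0.8965.

Power ≈ 0.897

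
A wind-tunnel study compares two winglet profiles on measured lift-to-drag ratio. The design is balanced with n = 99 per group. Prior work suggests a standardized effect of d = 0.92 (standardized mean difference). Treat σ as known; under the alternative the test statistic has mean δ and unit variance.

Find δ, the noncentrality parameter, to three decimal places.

δ = d·√(n/2) = 0.92 × √(99/2) = 6.4728

δ ≈ 6.473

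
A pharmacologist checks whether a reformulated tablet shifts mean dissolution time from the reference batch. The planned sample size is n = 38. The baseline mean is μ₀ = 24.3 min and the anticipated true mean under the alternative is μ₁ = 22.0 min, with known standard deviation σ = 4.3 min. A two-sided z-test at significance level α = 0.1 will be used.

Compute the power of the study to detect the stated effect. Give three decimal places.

Power ≈ 0.951

Standardized effect: d = |μ₁ − μ₀| / σ = |22.0 − 24.3| / 4.3 = 0.5349
Noncentrality parameter: δ = d·√n = 0.5349 × √38 = 3.2972
Critical value for a two-sided test at α = 0.1: z_{α/2} = 1.645.
Power = Φ(δ − 1.645) + Φ(−δ − 1.645) = Φ(1.652) + Φ(-4.942) = 0.9508 + 0.0000 = 0.9508.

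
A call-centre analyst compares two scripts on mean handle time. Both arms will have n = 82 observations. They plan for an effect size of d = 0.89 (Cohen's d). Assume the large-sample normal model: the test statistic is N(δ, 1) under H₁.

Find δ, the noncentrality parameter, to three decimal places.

δ = d·√(n/2) = 0.89 × √(82/2) = 5.6988

δ ≈ 5.699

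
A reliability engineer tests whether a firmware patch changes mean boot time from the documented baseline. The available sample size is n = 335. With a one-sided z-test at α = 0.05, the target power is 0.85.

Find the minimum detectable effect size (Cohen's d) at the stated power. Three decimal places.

Required noncentrality: δ = z_{0.05} + z_{0.15} = 1.645 + 1.036 = 2.681.
δ = d·√n ⇒ d = δ/√n = 2.681/√335 = 0.1465.

d ≈ 0.146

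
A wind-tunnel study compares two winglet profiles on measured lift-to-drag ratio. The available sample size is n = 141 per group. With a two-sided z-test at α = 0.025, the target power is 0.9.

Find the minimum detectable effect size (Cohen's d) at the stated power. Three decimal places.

d ≈ 0.420

Need Φ(δ − 2.241) = 0.9, so δ = 2.241 + 1.282 = 3.523.
(The second rejection-region term Φ(−δ − z_{α/2}) is negligible and dropped.)
δ = d·√(n/2) ⇒ d = δ/√(n/2) = 3.523/√(141/2) = 0.4196.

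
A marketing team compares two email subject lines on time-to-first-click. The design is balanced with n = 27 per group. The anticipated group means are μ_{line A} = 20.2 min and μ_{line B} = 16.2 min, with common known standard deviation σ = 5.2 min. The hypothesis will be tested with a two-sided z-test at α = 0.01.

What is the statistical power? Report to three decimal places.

Standardized effect: d = |μ_{line A} − μ_{line B}| / σ = |20.2 − 16.2| / 5.2 = 0.7692
Noncentrality parameter: λ = d·√(n/2) = 0.7692 × √(27/2) = 2.8263
Critical value for a two-sided test at α = 0.01: z_{α/2} = 2.576.
Power = Φ(λ − 2.576) + Φ(−λ − 2.576) = Φ(0.251) + Φ(-5.402) = 0.5989 + 0.0000 = 0.5989.

Power ≈ 0.599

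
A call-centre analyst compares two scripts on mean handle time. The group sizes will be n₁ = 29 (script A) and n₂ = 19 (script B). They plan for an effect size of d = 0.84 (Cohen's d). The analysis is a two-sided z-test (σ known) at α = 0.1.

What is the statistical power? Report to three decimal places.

Power ≈ 0.885

Noncentrality parameter: δ = d / √(1/n₁ + 1/n₂) = 0.84 / √(1/29 + 1/19) = 2.8460
Critical value for a two-sided test at α = 0.1: z_{α/2} = 1.645.
Power = Φ(δ − 1.645) + Φ(−δ − 1.645) = Φ(1.201) + Φ(-4.491) = 0.8852 + 0.0000 = 0.8852.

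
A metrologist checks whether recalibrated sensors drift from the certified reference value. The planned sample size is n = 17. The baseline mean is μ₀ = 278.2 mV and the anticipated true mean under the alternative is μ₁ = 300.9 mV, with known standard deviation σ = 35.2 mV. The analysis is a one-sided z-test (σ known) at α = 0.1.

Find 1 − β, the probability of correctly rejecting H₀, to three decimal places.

Power ≈ 0.916

Standardized effect: d = |μ₁ − μ₀| / σ = |300.9 − 278.2| / 35.2 = 0.6449
Noncentrality parameter: δ = d·√n = 0.6449 × √17 = 2.6589
One-sided α = 0.1 → critical value z_{0.1} = 1.282.
Power = P(Z > 1.282 − δ) = Φ(1.377) = 0.9158.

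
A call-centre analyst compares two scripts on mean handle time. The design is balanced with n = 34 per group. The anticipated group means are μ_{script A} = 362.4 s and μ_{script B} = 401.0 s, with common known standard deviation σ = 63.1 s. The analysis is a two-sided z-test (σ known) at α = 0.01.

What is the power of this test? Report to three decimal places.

Power ≈ 0.479

Standardized effect: d = |μ_{script A} − μ_{script B}| / σ = |362.4 − 401.0| / 63.1 = 0.6117
Noncentrality parameter: δ = d·√(n/2) = 0.6117 × √(34/2) = 2.5222
Two-sided α = 0.01 → critical value z_{0.005} = 2.576.
Power = Φ(δ − 2.576) + Φ(−δ − 2.576) = Φ(-0.054) + Φ(-5.098) = 0.4786 + 0.0000 = 0.4786.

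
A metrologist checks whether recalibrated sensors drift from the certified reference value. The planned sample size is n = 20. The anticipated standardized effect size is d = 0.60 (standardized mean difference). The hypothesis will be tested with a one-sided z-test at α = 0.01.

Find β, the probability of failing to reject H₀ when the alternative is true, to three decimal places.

β ≈ 0.361

Noncentrality parameter: δ = d·√n = 0.60 × √20 = 2.6833
Critical value for a one-sided test at α = 0.01: z_α = 2.326.
Power = Φ(δ − 2.326) = Φ(0.357) = 0.6394.
Type II error: β = 1 − power = 1 − 0.6394 = 0.3606.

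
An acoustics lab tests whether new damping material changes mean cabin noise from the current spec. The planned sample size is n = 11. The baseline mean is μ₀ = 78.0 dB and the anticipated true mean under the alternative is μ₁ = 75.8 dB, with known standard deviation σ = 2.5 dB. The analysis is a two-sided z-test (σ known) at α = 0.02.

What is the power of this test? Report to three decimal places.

Power ≈ 0.723

Standardized effect: d = |μ₁ − μ₀| / σ = |75.8 − 78.0| / 2.5 = 0.8800
Noncentrality parameter: δ = d·√n = 0.8800 × √11 = 2.9186
Two-sided α = 0.02 → critical value z_{0.01} = 2.326.
Power = Φ(δ − 2.326) + Φ(−δ − 2.326) = Φ(0.592) + Φ(-5.245) = 0.7232 + 0.0000 = 0.7232.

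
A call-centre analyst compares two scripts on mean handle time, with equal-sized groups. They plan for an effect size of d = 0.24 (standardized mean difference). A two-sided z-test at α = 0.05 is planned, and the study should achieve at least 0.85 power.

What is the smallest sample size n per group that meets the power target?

For power 0.85 need Φ(δ − z_{0.025}) = 0.85, so δ = z_{0.025} + z_{0.15} = 1.960 + 1.036 = 2.996.
(For δ > 0 the lower-tail rejection region contributes negligibly to power, so the one-term inversion is standard.)
δ = d·√(n/2) ⇒ n = 2(δ/d)² = 2 × (2.996 / 0.24)² = 311.75.
Rounding up, n = 312 per group.

n = 312 per group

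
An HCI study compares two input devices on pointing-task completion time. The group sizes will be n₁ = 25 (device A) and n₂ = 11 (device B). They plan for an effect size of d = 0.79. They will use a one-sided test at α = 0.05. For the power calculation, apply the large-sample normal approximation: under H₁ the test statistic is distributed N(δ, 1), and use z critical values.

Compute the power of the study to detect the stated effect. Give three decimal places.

Noncentrality parameter: δ = d / √(1/n₁ + 1/n₂) = 0.79 / √(1/25 + 1/11) = 2.1834
Critical value for a one-sided test at α = 0.05: z_α = 1.645.
Power = P(Z > 1.645 − δ) = Φ(0.539) = 0.7049.

Power ≈ 0.705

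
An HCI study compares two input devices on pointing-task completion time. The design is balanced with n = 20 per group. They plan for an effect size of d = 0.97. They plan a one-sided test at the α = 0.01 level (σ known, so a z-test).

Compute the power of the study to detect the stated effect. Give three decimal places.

Noncentrality parameter: λ = d·√(n/2) = 0.97 × √(20/2) = 3.0674
One-sided α = 0.01 → critical value z_{0.01} = 2.326.
Power = P(Z > 2.326 − λ) = Φ(0.741) = 0.7707.

Power ≈ 0.771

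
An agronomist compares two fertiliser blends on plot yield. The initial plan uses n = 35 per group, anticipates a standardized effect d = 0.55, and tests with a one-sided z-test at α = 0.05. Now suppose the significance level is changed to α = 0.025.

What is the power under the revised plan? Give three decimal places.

Power ≈ 0.633

δ = d·√(n/2) = 0.55 × √(35/2) = 2.3008 (unchanged). New critical value: z_{0.025} = 1.960.
Revised power = Φ(δ − 1.960) = Φ(0.341) = 0.6334.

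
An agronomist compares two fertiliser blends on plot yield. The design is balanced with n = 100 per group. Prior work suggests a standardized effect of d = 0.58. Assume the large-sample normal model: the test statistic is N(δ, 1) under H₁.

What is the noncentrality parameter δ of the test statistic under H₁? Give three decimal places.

δ ≈ 4.101

The noncentrality parameter scales effect size by the design's sample-size factor: δ = d·√(n/2) = 0.58 × √(100/2) = 4.1012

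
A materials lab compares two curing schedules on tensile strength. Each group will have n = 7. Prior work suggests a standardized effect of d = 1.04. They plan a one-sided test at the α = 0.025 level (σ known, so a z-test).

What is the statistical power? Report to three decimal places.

Power ≈ 0.494

Noncentrality parameter: λ = d·√(n/2) = 1.04 × √(7/2) = 1.9457
One-sided α = 0.025 → critical value z_{0.025} = 1.960.
Power = Φ(λ − 1.960) = Φ(-0.014) = 0.4943.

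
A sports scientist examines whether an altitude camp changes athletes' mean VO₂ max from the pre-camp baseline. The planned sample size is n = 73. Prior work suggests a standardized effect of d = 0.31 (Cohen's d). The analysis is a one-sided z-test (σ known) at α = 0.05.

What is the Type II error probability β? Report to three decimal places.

β ≈ 0.158

Noncentrality parameter: δ = d·√n = 0.31 × √73 = 2.6486
One-sided α = 0.05 → critical value z_{0.05} = 1.645.
Power = P(Z > 1.645 − δ) = Φ(1.004) = 0.8423.
Type II error: β = 1 − power = 1 − 0.8423 = 0.1577.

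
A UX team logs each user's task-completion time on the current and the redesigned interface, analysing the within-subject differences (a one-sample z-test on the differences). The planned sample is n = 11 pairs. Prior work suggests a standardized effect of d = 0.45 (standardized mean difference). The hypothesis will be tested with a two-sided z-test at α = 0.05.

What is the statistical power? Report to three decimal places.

Noncentrality parameter: δ = d·√n = 0.45 × √11 = 1.4925
Two-sided α = 0.05 → critical value z_{0.025} = 1.960.
Power = Φ(δ − 1.960) + Φ(−δ − 1.960) = Φ(-0.467) + Φ(-3.452) = 0.3201 + 0.0003 = 0.3204.

Power ≈ 0.320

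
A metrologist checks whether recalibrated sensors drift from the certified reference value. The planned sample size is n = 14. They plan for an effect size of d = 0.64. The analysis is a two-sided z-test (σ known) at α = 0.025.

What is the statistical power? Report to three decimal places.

Power ≈ 0.561

Noncentrality parameter: δ = d·√n = 0.64 × √14 = 2.3947
Critical value for a two-sided test at α = 0.025: z_{α/2} = 2.241.
Power = Φ(δ − 2.241) + Φ(−δ − 2.241) = Φ(0.153) + Φ(-4.636) = 0.5609 + 0.0000 = 0.5609.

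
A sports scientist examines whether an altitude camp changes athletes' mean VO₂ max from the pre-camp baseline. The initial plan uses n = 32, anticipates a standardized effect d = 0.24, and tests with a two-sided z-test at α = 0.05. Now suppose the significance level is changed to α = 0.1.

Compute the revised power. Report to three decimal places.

Power ≈ 0.388

δ = d·√n = 0.24 × √32 = 1.3576 (unchanged). New critical value: z_{0.05} = 1.645.
Revised power = Φ(δ − 1.645) + Φ(−δ − 1.645) = Φ(-0.287) + Φ(-3.002) = 0.3870 + 0.0013 = 0.3883.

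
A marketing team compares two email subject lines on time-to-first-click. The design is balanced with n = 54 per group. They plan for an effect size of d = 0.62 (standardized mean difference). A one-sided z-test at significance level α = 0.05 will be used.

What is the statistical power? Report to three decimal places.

Power ≈ 0.943

Noncentrality parameter: δ = d·√(n/2) = 0.62 × √(54/2) = 3.2216
Critical value for a one-sided test at α = 0.05: z_α = 1.645.
Power = Φ(δ − 1.645) = Φ(1.577) = 0.9426.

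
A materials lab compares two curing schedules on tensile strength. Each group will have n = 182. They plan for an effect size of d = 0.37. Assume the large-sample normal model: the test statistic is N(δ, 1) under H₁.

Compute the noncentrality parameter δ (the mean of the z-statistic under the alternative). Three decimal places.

δ ≈ 3.530

The noncentrality parameter scales effect size by the design's sample-size factor: δ = d·√(n/2) = 0.37 × √(182/2) = 3.5296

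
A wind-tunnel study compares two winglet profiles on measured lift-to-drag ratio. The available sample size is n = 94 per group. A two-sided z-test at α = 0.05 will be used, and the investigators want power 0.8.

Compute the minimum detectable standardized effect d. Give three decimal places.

d ≈ 0.409

Need Φ(δ − 1.960) = 0.8, so δ = 1.960 + 0.842 = 2.802.
(Lower-tail contribution to power is negligible for δ > 0.)
δ = d·√(n/2) ⇒ d = δ/√(n/2) = 2.802/√(94/2) = 0.4087.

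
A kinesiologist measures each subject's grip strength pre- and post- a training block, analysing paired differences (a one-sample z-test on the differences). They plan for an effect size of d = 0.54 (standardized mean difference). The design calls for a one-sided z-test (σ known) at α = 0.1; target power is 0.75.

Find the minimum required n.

n = 14

For power 0.75 need Φ(δ − z_{0.1}) = 0.75, so δ = z_{0.1} + z_{0.25} = 1.282 + 0.674 = 1.956.
δ = d·√n ⇒ n = (δ/d)² = (1.956 / 0.54)² = 13.12.
Round up to the next whole unit.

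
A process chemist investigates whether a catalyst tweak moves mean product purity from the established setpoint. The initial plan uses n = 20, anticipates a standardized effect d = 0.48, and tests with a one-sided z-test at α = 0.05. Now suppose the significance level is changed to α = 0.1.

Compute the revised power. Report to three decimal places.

δ = d·√n = 0.48 × √20 = 2.1466 (unchanged). New critical value: z_{0.1} = 1.282.
Revised power = P(Z > 1.282 − δ) = Φ(0.865) = 0.8065.

Power ≈ 0.807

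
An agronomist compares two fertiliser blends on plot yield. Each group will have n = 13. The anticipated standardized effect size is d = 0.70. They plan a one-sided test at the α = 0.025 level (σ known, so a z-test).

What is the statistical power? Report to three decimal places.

Power ≈ 0.430

Noncentrality parameter: δ = d·√(n/2) = 0.70 × √(13/2) = 1.7847
Critical value for a one-sided test at α = 0.025: z_α = 1.960.
Power = Φ(δ − 1.960) = Φ(-0.175) = 0.4304.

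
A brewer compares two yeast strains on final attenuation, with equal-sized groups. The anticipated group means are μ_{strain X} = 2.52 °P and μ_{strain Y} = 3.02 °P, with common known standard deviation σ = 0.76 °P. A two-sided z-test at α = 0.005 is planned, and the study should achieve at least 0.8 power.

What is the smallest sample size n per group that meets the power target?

Standardized effect: d = |μ_{strain X} − μ_{strain Y}| / σ = |2.52 − 3.02| / 0.76 = 0.6579
Set Φ(δ − 2.807) = 0.8; then δ − 2.807 = Φ⁻¹(0.8) = 0.842, giving δ = 3.649.
(Ignoring the negligible lower-tail rejection probability gives the usual closed-form inversion.)
δ = d·√(n/2) ⇒ n = 2(δ/d)² = 2 × (3.649 / 0.6579)² = 61.52.
Rounding up, n = 62 per group.

n = 62 per group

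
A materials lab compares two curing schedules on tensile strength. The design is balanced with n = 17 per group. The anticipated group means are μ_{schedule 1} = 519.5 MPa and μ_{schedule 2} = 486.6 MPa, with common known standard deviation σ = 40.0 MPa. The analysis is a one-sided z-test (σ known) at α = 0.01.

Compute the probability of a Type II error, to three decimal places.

Standardized effect: d = |μ_{schedule 1} − μ_{schedule 2}| / σ = |519.5 − 486.6| / 40.0 = 0.8225
Noncentrality parameter: δ = d·√(n/2) = 0.8225 × √(17/2) = 2.3980
One-sided α = 0.01 → critical value z_{0.01} = 2.326.
Power = Φ(δ − 2.326) = Φ(0.072) = 0.5286.
Type II error: β = 1 − power = 1 − 0.5286 = 0.4714.

β ≈ 0.471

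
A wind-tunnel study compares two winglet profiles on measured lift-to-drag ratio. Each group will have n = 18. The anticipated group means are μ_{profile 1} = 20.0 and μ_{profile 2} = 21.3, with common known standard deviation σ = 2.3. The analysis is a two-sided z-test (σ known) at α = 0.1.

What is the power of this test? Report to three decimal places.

Standardized effect: d = |μ_{profile 1} − μ_{profile 2}| / σ = |20.0 − 21.3| / 2.3 = 0.5652
Noncentrality parameter: δ = d·√(n/2) = 0.5652 × √(18/2) = 1.6957
Critical value for a two-sided test at α = 0.1: z_{α/2} = 1.645.
Power = Φ(δ − 1.645) + Φ(−δ − 1.645) = Φ(0.051) + Φ(-3.341) = 0.5203 + 0.0004 = 0.5207.

Power ≈ 0.521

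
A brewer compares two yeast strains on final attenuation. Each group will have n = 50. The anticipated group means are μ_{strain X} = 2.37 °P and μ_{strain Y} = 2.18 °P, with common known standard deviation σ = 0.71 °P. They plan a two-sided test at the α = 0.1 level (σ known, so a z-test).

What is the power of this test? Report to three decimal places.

Standardized effect: d = |μ_{strain X} − μ_{strain Y}| / σ = |2.37 − 2.18| / 0.71 = 0.2676
Noncentrality parameter: δ = d·√(n/2) = 0.2676 × √(50/2) = 1.3380
Critical value for a two-sided test at α = 0.1: z_{α/2} = 1.645.
Power = Φ(δ − 1.645) + Φ(−δ − 1.645) = Φ(-0.307) + Φ(-2.983) = 0.3795 + 0.0014 = 0.3809.

Power ≈ 0.381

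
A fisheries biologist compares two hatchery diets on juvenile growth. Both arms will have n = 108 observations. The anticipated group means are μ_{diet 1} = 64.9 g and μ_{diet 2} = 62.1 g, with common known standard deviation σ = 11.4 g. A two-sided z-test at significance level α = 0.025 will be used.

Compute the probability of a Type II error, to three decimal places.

β ≈ 0.669

Standardized effect: d = |μ_{diet 1} − μ_{diet 2}| / σ = |64.9 − 62.1| / 11.4 = 0.2456
Noncentrality parameter: δ = d·√(n/2) = 0.2456 × √(108/2) = 1.8049
Critical value for a two-sided test at α = 0.025: z_{α/2} = 2.241.
Power = Φ(δ − 2.241) + Φ(−δ − 2.241) = Φ(-0.437) + Φ(-4.046) = 0.3312 + 0.0000 = 0.3313.
Type II error: β = 1 − power = 1 − 0.3313 = 0.6687.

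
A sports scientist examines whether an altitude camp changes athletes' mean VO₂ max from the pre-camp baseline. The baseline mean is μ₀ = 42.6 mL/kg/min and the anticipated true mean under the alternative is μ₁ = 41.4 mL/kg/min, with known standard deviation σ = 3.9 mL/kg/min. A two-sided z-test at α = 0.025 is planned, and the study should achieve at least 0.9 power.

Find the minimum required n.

Standardized effect: d = |μ₁ − μ₀| / σ = |41.4 − 42.6| / 3.9 = 0.3077
For power 0.9 need Φ(δ − z_{0.0125}) = 0.9, so δ = z_{0.0125} + z_{0.10} = 2.241 + 1.282 = 3.523.
(For δ > 0 the lower-tail rejection region contributes negligibly to power, so the one-term inversion is standard.)
δ = d·√n ⇒ n = (δ/d)² = (3.523 / 0.3077)² = 131.09.
Round up to the next whole unit.

n = 132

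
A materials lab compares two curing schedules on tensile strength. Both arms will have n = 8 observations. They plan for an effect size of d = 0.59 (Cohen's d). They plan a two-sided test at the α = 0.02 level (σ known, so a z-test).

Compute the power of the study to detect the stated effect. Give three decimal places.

Noncentrality parameter: δ = d·√(n/2) = 0.59 × √(8/2) = 1.1800
Critical value for a two-sided test at α = 0.02: z_{α/2} = 2.326.
Power = Φ(δ − 2.326) + Φ(−δ − 2.326) = Φ(-1.146) + Φ(-3.506) = 0.1258 + 0.0002 = 0.1261.

Power ≈ 0.126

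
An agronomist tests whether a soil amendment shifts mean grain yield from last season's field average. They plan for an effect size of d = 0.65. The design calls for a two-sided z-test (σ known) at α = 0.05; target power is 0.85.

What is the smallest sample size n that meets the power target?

Set Φ(δ − 1.960) = 0.85; then δ − 1.960 = Φ⁻¹(0.85) = 1.036, giving δ = 2.996.
(For δ > 0 the lower-tail rejection region contributes negligibly to power, so the one-term inversion is standard.)
δ = d·√n ⇒ n = (δ/d)² = (2.996 / 0.65)² = 21.25.
Round up to the next whole unit.

n = 22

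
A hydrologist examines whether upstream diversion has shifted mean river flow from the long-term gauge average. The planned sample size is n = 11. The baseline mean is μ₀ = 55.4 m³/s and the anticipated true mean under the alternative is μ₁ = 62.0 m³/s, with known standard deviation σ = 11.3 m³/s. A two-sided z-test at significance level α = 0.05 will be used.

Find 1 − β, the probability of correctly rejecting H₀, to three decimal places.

Power ≈ 0.491

Standardized effect: d = |μ₁ − μ₀| / σ = |62.0 − 55.4| / 11.3 = 0.5841
Noncentrality parameter: δ = d·√n = 0.5841 × √11 = 1.9371
Two-sided α = 0.05 → critical value z_{0.025} = 1.960.
Power = Φ(δ − 1.960) + Φ(−δ − 1.960) = Φ(-0.023) + Φ(-3.897) = 0.4909 + 0.0000 = 0.4909.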